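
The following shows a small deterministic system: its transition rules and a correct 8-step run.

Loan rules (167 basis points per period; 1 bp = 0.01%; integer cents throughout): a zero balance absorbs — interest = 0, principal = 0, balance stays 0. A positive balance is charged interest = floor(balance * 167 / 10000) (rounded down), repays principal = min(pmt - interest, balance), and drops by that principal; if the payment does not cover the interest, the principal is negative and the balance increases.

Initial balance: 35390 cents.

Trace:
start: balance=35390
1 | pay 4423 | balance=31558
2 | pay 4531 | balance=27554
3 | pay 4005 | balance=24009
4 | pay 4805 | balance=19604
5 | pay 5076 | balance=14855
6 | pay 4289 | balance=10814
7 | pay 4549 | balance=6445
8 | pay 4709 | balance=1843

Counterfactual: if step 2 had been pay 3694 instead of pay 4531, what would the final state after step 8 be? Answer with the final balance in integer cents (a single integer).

(re-executing from step 2 with the substitution; state before step 2: balance=31558)
2 | pay 3694 | balance=28391
3 | pay 4005 | balance=24860
4 | pay 4805 | balance=20470
5 | pay 5076 | balance=15735
6 | pay 4289 | balance=11708
7 | pay 4549 | balance=7354
8 | pay 4709 | balance=2767

2767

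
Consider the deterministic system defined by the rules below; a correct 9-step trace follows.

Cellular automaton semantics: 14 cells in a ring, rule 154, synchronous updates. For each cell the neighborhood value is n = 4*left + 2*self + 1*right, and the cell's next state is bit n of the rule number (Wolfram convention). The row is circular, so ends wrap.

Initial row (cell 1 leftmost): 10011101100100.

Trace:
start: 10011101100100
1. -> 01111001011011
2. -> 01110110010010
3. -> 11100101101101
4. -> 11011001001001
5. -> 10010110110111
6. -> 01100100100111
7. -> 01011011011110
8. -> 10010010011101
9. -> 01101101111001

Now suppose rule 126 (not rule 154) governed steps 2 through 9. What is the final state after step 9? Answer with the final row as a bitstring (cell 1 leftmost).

11111111100111

(re-executing steps 2..9 under rule 126; state before step 2: 01111001011011)
2. -> 11001111111111
3. -> 01111000000000
4. -> 11001100000000
5. -> 11111110000001
6. -> 00000011000011
7. -> 10000111100111
8. -> 11001100111100
9. -> 11111111100111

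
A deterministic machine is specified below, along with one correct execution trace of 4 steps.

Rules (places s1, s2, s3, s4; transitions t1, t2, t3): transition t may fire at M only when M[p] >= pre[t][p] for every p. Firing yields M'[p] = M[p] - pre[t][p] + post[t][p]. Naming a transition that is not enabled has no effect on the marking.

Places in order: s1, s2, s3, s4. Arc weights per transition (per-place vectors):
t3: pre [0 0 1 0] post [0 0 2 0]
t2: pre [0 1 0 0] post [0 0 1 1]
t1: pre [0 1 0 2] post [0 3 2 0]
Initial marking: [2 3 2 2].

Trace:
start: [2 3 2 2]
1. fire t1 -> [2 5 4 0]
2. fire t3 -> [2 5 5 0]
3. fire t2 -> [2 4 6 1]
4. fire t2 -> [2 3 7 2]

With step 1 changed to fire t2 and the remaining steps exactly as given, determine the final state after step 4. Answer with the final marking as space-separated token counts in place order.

(re-executing from step 1 with the substitution; state before step 1: [2 3 2 2])
1. fire t2 -> [2 2 3 3]
2. fire t3 -> [2 2 4 3]
3. fire t2 -> [2 1 5 4]
4. fire t2 -> [2 0 6 5]

2 0 6 5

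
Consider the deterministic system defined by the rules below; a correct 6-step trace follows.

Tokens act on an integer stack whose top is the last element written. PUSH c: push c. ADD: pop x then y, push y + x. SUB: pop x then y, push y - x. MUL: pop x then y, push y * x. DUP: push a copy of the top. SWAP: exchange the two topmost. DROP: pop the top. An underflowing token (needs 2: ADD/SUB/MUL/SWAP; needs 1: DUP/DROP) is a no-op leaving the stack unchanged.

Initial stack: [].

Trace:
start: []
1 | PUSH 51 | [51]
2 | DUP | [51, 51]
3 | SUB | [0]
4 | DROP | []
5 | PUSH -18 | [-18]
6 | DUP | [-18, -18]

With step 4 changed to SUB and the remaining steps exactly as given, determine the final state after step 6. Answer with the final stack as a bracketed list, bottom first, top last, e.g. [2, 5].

[0, -18, -18]

(re-executing from step 4 with the substitution; state before step 4: [0])
4 | SUB | [0]
5 | PUSH -18 | [0, -18]
6 | DUP | [0, -18, -18]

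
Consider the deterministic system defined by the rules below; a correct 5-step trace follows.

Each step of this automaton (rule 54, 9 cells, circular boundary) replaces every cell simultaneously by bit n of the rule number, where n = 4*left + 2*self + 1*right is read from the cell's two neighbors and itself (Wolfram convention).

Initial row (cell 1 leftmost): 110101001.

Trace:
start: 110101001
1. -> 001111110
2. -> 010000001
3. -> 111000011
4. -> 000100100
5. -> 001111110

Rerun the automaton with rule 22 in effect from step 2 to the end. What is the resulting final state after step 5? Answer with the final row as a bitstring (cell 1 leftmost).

(re-executing steps 2..5 under rule 22; state before step 2: 001111110)
2. -> 010000001
3. -> 011000011
4. -> 000100100
5. -> 001111110

001111110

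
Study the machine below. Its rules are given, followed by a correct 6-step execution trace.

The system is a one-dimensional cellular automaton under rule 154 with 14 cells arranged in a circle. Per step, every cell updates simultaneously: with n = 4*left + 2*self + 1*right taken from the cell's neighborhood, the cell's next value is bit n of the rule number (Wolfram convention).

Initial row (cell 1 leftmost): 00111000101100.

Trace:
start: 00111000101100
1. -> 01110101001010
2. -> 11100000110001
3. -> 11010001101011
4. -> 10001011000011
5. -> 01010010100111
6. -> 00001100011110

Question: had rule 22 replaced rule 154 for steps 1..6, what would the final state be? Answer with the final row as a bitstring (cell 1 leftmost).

00011111000010

(re-executing steps 1..6 under rule 22; state before step 1: 00111000101100)
1. -> 01000101100010
2. -> 11101100010111
3. -> 00000010110000
4. -> 00000110001000
5. -> 00001001011100
6. -> 00011111000010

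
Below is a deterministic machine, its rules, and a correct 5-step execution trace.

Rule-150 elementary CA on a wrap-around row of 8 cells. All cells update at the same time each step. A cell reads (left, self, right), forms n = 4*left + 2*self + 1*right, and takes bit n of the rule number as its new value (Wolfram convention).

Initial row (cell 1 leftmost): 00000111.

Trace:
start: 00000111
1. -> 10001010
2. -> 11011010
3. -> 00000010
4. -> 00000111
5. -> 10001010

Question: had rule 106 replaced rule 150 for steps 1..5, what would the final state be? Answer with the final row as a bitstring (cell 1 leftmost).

11011000

(re-executing steps 1..5 under rule 106; state before step 1: 00000111)
1. -> 00001101
2. -> 00011110
3. -> 00110010
4. -> 01110100
5. -> 11011000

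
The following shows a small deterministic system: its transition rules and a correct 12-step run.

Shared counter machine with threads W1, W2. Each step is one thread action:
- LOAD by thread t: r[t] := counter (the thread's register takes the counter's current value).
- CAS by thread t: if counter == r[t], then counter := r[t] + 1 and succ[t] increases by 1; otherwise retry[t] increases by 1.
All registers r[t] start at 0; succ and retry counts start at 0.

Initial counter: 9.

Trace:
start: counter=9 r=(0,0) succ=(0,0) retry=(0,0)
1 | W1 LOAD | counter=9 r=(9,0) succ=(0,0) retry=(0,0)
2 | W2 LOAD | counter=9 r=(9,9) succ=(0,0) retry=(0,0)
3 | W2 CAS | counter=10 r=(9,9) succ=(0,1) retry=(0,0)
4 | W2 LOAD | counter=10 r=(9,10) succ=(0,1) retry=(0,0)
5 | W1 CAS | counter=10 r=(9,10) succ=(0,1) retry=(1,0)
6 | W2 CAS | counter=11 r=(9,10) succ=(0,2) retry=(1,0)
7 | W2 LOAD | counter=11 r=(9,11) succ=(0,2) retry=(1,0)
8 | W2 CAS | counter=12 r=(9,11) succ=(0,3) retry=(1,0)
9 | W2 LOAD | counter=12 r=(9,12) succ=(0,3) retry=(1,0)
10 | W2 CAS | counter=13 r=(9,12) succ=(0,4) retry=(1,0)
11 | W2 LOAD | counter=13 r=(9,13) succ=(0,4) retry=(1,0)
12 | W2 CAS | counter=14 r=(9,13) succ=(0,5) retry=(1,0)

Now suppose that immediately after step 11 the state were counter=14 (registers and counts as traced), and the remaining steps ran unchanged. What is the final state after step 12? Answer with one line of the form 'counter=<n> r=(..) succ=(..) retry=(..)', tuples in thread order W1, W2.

counter=14 r=(9,13) succ=(0,4) retry=(1,1)

state after step 11 := counter=14 r=(9,13) succ=(0,4) retry=(1,0)
12 | W2 CAS | counter=14 r=(9,13) succ=(0,4) retry=(1,1)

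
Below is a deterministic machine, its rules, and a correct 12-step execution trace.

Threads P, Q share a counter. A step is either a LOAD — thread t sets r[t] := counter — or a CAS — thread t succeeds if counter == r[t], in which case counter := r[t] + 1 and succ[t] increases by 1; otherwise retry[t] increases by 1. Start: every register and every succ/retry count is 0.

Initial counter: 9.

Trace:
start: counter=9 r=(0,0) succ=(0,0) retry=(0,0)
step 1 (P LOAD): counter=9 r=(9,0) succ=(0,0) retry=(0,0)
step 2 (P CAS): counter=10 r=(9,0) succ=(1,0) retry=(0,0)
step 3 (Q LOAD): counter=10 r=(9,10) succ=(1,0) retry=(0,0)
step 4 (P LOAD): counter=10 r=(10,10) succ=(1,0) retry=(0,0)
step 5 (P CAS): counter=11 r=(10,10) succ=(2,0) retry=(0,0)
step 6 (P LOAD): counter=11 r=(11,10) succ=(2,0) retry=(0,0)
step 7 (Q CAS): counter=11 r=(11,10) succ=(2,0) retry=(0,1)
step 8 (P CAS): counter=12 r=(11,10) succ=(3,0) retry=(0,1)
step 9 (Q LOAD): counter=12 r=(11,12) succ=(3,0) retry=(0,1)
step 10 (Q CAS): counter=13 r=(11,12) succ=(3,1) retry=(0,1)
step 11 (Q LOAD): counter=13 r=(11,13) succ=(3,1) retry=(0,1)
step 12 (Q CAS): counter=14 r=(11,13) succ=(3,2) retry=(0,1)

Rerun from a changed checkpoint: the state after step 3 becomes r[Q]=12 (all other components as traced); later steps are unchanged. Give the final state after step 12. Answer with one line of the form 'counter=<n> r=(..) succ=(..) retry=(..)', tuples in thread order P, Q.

state after step 3 := counter=10 r=(9,12) succ=(1,0) retry=(0,0)
step 4 (P LOAD): counter=10 r=(10,12) succ=(1,0) retry=(0,0)
step 5 (P CAS): counter=11 r=(10,12) succ=(2,0) retry=(0,0)
step 6 (P LOAD): counter=11 r=(11,12) succ=(2,0) retry=(0,0)
step 7 (Q CAS): counter=11 r=(11,12) succ=(2,0) retry=(0,1)
step 8 (P CAS): counter=12 r=(11,12) succ=(3,0) retry=(0,1)
step 9 (Q LOAD): counter=12 r=(11,12) succ=(3,0) retry=(0,1)
step 10 (Q CAS): counter=13 r=(11,12) succ=(3,1) retry=(0,1)
step 11 (Q LOAD): counter=13 r=(11,13) succ=(3,1) retry=(0,1)
step 12 (Q CAS): counter=14 r=(11,13) succ=(3,2) retry=(0,1)

counter=14 r=(11,13) succ=(3,2) retry=(0,1)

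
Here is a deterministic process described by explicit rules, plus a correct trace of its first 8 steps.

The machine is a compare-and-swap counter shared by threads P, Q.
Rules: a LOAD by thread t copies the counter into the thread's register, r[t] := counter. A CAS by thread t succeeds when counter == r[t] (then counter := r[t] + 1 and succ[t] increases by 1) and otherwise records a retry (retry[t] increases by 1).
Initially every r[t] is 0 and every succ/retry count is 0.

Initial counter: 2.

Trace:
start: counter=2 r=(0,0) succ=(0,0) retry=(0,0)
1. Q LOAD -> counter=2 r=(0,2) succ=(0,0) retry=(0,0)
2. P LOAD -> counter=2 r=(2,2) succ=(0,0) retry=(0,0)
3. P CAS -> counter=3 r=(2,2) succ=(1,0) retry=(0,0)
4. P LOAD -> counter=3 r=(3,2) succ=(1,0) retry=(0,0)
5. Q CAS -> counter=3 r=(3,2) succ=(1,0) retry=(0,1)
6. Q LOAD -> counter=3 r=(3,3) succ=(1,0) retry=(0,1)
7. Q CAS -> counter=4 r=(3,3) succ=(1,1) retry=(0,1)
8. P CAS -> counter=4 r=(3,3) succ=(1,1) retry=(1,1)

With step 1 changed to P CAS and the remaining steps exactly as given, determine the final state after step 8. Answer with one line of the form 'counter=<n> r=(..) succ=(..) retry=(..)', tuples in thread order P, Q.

(re-executing from step 1 with the substitution; state before step 1: counter=2 r=(0,0) succ=(0,0) retry=(0,0))
1. P CAS -> counter=2 r=(0,0) succ=(0,0) retry=(1,0)
2. P LOAD -> counter=2 r=(2,0) succ=(0,0) retry=(1,0)
3. P CAS -> counter=3 r=(2,0) succ=(1,0) retry=(1,0)
4. P LOAD -> counter=3 r=(3,0) succ=(1,0) retry=(1,0)
5. Q CAS -> counter=3 r=(3,0) succ=(1,0) retry=(1,1)
6. Q LOAD -> counter=3 r=(3,3) succ=(1,0) retry=(1,1)
7. Q CAS -> counter=4 r=(3,3) succ=(1,1) retry=(1,1)
8. P CAS -> counter=4 r=(3,3) succ=(1,1) retry=(2,1)

counter=4 r=(3,3) succ=(1,1) retry=(2,1)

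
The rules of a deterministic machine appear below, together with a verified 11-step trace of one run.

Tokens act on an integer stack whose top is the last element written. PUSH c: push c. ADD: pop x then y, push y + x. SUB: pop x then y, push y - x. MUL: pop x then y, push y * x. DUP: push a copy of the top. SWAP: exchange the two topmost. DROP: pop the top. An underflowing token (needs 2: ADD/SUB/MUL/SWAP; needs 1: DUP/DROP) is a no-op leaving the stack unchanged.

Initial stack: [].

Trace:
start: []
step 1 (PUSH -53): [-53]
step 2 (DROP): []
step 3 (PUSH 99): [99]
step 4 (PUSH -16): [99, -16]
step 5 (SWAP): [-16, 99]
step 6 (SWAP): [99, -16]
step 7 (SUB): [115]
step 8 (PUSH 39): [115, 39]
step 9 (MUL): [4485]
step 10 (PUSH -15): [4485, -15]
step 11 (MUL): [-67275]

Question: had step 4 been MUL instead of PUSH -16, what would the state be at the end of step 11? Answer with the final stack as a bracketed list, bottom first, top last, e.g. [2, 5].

[-57915]

(re-executing from step 4 with the substitution; state before step 4: [99])
step 4 (MUL): [99]
step 5 (SWAP): [99]
step 6 (SWAP): [99]
step 7 (SUB): [99]
step 8 (PUSH 39): [99, 39]
step 9 (MUL): [3861]
step 10 (PUSH -15): [3861, -15]
step 11 (MUL): [-57915]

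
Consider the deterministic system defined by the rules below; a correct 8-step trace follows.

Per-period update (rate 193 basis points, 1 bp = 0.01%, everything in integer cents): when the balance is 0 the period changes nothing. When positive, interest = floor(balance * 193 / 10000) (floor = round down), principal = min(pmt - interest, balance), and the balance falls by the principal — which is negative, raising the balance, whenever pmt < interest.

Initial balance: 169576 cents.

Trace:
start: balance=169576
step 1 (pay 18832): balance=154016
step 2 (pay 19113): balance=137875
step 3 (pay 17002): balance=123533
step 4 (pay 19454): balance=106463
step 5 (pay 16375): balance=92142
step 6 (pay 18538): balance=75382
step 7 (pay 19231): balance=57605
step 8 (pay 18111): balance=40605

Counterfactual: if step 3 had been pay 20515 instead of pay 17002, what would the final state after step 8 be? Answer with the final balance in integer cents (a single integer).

36740

(re-executing from step 3 with the substitution; state before step 3: balance=137875)
step 3 (pay 20515): balance=120020
step 4 (pay 19454): balance=102882
step 5 (pay 16375): balance=88492
step 6 (pay 18538): balance=71661
step 7 (pay 19231): balance=53813
step 8 (pay 18111): balance=36740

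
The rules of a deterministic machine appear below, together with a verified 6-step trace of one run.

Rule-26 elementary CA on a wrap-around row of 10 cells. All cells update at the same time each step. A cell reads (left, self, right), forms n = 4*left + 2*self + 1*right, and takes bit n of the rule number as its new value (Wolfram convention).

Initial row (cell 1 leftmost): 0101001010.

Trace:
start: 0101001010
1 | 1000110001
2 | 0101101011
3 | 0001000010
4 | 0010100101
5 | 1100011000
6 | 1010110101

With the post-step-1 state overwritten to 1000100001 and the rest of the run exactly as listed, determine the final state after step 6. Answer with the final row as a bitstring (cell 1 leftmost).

0101100100

state after step 1 := 1000100001
2 | 0101010011
3 | 0000001110
4 | 0000011001
5 | 1000110110
6 | 0101100100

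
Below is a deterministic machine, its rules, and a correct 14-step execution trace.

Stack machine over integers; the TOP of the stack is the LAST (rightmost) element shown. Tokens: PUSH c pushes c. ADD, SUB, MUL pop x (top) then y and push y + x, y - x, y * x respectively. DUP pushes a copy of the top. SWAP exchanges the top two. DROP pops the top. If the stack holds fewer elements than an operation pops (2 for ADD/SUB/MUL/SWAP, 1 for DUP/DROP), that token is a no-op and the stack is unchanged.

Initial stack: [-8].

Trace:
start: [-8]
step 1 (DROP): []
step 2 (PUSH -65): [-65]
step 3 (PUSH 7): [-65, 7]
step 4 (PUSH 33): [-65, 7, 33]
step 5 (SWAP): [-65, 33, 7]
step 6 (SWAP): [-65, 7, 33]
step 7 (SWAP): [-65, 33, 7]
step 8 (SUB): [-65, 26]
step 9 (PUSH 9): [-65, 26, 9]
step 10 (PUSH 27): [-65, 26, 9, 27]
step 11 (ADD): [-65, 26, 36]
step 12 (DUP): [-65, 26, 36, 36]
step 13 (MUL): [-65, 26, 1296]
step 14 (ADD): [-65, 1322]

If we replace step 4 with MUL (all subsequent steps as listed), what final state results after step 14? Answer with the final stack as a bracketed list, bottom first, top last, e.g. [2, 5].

[841]

(re-executing from step 4 with the substitution; state before step 4: [-65, 7])
step 4 (MUL): [-455]
step 5 (SWAP): [-455]
step 6 (SWAP): [-455]
step 7 (SWAP): [-455]
step 8 (SUB): [-455]
step 9 (PUSH 9): [-455, 9]
step 10 (PUSH 27): [-455, 9, 27]
step 11 (ADD): [-455, 36]
step 12 (DUP): [-455, 36, 36]
step 13 (MUL): [-455, 1296]
step 14 (ADD): [841]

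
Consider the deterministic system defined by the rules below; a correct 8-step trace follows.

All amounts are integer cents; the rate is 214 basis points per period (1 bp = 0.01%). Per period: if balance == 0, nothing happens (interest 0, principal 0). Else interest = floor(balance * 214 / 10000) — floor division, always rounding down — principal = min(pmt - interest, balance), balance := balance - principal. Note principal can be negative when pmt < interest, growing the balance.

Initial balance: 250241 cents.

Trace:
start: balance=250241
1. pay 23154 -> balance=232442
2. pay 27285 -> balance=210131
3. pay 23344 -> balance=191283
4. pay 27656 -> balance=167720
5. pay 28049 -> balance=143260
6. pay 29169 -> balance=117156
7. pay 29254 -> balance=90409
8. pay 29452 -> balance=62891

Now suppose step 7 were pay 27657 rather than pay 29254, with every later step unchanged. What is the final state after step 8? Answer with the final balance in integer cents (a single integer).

(re-executing from step 7 with the substitution; state before step 7: balance=117156)
7. pay 27657 -> balance=92006
8. pay 29452 -> balance=64522

64522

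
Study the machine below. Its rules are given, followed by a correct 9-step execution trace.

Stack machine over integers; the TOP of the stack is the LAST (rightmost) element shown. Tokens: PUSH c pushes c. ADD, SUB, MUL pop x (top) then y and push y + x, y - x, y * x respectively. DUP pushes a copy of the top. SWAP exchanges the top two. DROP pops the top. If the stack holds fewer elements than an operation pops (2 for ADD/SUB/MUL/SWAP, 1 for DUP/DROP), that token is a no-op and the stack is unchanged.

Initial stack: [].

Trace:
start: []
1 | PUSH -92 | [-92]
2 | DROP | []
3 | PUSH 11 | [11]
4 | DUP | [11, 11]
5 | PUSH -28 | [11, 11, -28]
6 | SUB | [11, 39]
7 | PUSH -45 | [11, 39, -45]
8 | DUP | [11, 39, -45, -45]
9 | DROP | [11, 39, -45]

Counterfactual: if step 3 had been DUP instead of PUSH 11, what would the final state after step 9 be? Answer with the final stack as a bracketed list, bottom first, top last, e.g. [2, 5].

(re-executing from step 3 with the substitution; state before step 3: [])
3 | DUP | []
4 | DUP | []
5 | PUSH -28 | [-28]
6 | SUB | [-28]
7 | PUSH -45 | [-28, -45]
8 | DUP | [-28, -45, -45]
9 | DROP | [-28, -45]

[-28, -45]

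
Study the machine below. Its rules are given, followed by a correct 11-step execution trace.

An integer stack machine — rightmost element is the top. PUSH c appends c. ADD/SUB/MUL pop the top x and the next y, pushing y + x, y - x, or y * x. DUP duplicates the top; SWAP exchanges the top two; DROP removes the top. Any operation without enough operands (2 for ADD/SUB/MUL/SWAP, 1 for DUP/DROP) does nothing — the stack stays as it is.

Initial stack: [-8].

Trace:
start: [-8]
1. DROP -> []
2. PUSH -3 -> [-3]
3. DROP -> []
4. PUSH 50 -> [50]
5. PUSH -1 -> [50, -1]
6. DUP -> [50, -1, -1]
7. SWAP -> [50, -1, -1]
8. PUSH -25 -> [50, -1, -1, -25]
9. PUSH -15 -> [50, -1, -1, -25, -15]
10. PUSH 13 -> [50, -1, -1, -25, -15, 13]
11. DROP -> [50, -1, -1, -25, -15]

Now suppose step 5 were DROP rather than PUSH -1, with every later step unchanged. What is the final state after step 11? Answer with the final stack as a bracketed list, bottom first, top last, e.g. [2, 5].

[-25, -15]

(re-executing from step 5 with the substitution; state before step 5: [50])
5. DROP -> []
6. DUP -> []
7. SWAP -> []
8. PUSH -25 -> [-25]
9. PUSH -15 -> [-25, -15]
10. PUSH 13 -> [-25, -15, 13]
11. DROP -> [-25, -15]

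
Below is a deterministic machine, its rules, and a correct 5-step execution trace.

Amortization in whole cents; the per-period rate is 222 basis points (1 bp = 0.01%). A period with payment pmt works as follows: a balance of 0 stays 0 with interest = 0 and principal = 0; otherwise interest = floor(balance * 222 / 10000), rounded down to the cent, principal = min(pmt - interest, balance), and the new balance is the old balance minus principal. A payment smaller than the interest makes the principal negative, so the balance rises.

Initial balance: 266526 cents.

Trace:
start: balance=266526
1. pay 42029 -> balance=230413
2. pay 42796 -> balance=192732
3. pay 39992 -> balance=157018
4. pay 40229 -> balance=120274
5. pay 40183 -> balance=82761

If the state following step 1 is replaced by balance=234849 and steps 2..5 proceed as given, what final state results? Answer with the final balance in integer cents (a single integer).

87604

state after step 1 := balance=234849
2. pay 42796 -> balance=197266
3. pay 39992 -> balance=161653
4. pay 40229 -> balance=125012
5. pay 40183 -> balance=87604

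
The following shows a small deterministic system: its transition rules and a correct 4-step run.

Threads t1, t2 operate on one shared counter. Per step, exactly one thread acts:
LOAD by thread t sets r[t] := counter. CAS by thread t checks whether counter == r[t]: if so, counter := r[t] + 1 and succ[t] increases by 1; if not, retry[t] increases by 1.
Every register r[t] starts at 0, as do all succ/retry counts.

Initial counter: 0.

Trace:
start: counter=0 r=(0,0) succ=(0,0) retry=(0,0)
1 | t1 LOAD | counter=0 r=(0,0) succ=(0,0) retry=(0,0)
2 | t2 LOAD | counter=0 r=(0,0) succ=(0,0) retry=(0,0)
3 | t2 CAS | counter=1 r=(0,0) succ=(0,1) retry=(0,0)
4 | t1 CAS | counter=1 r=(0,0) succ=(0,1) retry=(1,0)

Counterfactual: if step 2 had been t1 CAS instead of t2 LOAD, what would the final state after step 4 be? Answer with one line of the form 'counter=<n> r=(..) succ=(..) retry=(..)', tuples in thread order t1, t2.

(re-executing from step 2 with the substitution; state before step 2: counter=0 r=(0,0) succ=(0,0) retry=(0,0))
2 | t1 CAS | counter=1 r=(0,0) succ=(1,0) retry=(0,0)
3 | t2 CAS | counter=1 r=(0,0) succ=(1,0) retry=(0,1)
4 | t1 CAS | counter=1 r=(0,0) succ=(1,0) retry=(1,1)

counter=1 r=(0,0) succ=(1,0) retry=(1,1)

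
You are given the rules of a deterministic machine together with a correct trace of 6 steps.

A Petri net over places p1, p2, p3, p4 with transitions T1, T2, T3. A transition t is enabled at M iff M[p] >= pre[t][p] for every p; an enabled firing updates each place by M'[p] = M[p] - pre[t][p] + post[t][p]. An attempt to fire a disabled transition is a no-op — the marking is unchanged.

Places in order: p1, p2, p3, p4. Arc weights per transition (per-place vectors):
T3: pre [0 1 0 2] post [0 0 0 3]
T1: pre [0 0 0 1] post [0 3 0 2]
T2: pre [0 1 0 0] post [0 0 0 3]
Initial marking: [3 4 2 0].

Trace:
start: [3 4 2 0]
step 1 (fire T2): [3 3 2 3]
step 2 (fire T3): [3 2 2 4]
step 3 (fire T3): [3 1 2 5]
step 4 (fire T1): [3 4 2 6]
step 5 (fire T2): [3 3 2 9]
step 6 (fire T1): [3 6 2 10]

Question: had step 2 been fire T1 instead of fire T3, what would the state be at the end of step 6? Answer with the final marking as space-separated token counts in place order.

3 10 2 10

(re-executing from step 2 with the substitution; state before step 2: [3 3 2 3])
step 2 (fire T1): [3 6 2 4]
step 3 (fire T3): [3 5 2 5]
step 4 (fire T1): [3 8 2 6]
step 5 (fire T2): [3 7 2 9]
step 6 (fire T1): [3 10 2 10]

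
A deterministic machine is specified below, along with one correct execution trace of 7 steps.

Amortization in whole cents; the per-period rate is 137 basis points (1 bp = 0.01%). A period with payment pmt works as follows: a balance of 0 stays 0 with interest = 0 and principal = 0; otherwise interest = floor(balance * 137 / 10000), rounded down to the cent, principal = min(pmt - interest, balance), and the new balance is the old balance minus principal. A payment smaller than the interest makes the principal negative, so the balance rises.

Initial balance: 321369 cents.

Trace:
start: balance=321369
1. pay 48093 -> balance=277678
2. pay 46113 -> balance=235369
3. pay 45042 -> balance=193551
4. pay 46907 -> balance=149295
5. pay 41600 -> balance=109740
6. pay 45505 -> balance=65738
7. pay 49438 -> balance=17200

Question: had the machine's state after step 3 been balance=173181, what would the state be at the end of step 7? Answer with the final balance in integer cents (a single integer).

0

state after step 3 := balance=173181
4. pay 46907 -> balance=128646
5. pay 41600 -> balance=88808
6. pay 45505 -> balance=44519
7. pay 49438 -> balance=0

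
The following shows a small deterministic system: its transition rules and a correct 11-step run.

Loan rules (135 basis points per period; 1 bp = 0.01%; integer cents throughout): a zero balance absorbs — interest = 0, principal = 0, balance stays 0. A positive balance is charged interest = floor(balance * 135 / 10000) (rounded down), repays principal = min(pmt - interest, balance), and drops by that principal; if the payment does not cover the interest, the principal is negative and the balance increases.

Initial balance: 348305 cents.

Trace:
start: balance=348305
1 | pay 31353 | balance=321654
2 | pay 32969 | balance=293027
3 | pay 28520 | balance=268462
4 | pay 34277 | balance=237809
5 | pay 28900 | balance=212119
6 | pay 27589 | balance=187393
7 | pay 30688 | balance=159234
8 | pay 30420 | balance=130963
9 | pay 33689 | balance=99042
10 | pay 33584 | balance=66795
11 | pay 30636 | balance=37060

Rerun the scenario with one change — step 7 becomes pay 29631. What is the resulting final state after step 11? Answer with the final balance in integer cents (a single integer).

(re-executing from step 7 with the substitution; state before step 7: balance=187393)
7 | pay 29631 | balance=160291
8 | pay 30420 | balance=132034
9 | pay 33689 | balance=100127
10 | pay 33584 | balance=67894
11 | pay 30636 | balance=38174

38174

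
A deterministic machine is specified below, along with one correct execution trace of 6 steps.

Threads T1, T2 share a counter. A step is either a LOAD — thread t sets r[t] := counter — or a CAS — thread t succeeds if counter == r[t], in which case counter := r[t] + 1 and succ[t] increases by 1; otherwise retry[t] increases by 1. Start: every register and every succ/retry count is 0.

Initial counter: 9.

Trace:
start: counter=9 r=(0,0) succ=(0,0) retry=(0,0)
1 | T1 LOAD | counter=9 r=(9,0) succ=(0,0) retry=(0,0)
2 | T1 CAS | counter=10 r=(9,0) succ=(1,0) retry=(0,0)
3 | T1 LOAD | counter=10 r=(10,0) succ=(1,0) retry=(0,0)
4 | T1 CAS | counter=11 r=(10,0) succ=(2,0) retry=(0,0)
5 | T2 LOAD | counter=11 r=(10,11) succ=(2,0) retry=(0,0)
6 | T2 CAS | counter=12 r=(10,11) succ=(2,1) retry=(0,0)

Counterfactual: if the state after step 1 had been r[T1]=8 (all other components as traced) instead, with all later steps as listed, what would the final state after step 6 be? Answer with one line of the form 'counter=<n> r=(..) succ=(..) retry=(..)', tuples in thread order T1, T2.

state after step 1 := counter=9 r=(8,0) succ=(0,0) retry=(0,0)
2 | T1 CAS | counter=9 r=(8,0) succ=(0,0) retry=(1,0)
3 | T1 LOAD | counter=9 r=(9,0) succ=(0,0) retry=(1,0)
4 | T1 CAS | counter=10 r=(9,0) succ=(1,0) retry=(1,0)
5 | T2 LOAD | counter=10 r=(9,10) succ=(1,0) retry=(1,0)
6 | T2 CAS | counter=11 r=(9,10) succ=(1,1) retry=(1,0)

counter=11 r=(9,10) succ=(1,1) retry=(1,0)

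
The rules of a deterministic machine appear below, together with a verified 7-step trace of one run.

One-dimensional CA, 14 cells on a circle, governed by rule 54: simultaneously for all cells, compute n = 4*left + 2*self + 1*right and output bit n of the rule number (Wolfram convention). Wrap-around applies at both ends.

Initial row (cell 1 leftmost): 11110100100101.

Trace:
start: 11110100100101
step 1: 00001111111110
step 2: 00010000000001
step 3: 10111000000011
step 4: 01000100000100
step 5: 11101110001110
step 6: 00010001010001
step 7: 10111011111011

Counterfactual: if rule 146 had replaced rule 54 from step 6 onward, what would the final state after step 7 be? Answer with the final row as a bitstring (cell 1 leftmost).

(re-executing steps 6..7 under rule 146; state before step 6: 11101110001110)
step 6: 01000101010100
step 7: 10101000000010

10101000000010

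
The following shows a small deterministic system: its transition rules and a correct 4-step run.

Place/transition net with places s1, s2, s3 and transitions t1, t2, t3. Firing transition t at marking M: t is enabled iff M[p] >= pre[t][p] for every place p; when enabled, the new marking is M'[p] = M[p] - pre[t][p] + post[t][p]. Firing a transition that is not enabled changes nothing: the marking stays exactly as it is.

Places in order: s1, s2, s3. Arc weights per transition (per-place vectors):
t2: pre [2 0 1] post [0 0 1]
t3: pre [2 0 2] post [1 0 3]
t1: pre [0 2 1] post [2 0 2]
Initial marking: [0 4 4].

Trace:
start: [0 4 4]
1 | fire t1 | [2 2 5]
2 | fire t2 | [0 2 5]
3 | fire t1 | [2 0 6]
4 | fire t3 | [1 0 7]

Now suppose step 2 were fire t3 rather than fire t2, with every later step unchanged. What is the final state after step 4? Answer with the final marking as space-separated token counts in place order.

(re-executing from step 2 with the substitution; state before step 2: [2 2 5])
2 | fire t3 | [1 2 6]
3 | fire t1 | [3 0 7]
4 | fire t3 | [2 0 8]

2 0 8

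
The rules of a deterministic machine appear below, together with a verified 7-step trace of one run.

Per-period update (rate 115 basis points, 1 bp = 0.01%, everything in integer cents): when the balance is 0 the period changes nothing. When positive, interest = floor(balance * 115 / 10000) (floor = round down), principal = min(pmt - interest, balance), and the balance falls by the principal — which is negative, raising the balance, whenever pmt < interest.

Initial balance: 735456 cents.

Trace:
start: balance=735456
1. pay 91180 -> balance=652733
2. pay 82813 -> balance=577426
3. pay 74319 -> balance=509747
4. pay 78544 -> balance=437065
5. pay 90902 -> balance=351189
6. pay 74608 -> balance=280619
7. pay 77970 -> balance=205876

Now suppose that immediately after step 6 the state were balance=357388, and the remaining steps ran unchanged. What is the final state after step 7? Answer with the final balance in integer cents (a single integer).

283527

state after step 6 := balance=357388
7. pay 77970 -> balance=283527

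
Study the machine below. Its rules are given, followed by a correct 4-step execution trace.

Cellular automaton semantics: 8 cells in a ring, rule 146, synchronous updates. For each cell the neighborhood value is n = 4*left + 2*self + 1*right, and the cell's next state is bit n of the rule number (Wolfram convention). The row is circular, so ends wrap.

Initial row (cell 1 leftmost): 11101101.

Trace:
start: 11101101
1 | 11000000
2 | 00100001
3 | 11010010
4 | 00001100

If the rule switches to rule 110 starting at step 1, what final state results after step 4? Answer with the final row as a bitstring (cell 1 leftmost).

(re-executing steps 1..4 under rule 110; state before step 1: 11101101)
1 | 00111111
2 | 01100001
3 | 11100011
4 | 00100110

00100110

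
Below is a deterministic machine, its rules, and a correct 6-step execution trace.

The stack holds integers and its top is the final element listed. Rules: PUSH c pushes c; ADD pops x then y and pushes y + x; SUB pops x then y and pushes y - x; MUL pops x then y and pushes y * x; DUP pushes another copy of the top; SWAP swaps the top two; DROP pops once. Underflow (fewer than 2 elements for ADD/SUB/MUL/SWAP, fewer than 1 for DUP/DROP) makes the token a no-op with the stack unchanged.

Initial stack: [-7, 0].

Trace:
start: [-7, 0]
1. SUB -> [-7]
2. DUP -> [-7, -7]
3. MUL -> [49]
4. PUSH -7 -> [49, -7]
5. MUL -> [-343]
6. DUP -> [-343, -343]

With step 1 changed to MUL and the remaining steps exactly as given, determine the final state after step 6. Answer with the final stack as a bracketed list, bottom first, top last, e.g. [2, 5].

(re-executing from step 1 with the substitution; state before step 1: [-7, 0])
1. MUL -> [0]
2. DUP -> [0, 0]
3. MUL -> [0]
4. PUSH -7 -> [0, -7]
5. MUL -> [0]
6. DUP -> [0, 0]

[0, 0]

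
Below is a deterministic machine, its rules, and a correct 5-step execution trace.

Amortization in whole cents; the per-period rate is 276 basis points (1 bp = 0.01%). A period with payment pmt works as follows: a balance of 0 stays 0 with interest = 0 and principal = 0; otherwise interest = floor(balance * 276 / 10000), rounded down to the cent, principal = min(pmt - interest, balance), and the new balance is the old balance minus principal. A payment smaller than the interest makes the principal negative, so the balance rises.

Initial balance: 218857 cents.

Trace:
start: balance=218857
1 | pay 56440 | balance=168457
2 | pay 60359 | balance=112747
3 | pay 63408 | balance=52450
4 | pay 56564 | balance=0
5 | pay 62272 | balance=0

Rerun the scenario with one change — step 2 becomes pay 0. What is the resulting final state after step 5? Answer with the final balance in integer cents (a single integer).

(re-executing from step 2 with the substitution; state before step 2: balance=168457)
2 | pay 0 | balance=173106
3 | pay 63408 | balance=114475
4 | pay 56564 | balance=61070
5 | pay 62272 | balance=483

483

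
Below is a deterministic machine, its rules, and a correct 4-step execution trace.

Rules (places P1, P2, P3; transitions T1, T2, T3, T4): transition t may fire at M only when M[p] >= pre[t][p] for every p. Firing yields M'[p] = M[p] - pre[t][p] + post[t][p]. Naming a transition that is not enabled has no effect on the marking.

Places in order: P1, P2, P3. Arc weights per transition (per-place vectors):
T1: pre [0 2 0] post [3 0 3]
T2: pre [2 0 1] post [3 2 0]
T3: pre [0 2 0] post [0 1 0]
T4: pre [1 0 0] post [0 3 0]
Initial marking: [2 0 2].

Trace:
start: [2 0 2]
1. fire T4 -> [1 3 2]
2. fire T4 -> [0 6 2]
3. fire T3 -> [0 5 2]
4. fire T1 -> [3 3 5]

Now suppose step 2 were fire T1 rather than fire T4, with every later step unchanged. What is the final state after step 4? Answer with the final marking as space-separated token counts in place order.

(re-executing from step 2 with the substitution; state before step 2: [1 3 2])
2. fire T1 -> [4 1 5]
3. fire T3 -> [4 1 5]
4. fire T1 -> [4 1 5]

4 1 5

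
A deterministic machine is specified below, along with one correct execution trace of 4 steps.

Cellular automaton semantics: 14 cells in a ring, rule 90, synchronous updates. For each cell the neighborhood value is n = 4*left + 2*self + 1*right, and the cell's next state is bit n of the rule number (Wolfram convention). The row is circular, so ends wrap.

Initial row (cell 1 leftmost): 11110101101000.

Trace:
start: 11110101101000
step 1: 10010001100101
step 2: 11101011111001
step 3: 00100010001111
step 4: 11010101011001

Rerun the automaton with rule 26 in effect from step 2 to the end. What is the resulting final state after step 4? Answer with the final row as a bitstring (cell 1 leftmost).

(re-executing steps 2..4 under rule 26; state before step 2: 10010001100101)
step 2: 01101011011001
step 3: 01000010010110
step 4: 10100101100101

10100101100101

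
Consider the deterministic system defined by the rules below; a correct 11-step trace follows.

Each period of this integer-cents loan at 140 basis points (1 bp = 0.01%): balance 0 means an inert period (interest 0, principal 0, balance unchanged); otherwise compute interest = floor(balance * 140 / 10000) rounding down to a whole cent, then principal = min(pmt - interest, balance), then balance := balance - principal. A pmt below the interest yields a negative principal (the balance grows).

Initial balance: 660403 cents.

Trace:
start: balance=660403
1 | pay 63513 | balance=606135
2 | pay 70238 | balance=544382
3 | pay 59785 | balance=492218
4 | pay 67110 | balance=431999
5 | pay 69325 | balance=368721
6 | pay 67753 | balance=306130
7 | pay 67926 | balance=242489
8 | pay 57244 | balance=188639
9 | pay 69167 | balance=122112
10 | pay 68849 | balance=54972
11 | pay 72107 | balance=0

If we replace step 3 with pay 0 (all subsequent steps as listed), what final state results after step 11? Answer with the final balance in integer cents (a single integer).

50454

(re-executing from step 3 with the substitution; state before step 3: balance=544382)
3 | pay 0 | balance=552003
4 | pay 67110 | balance=492621
5 | pay 69325 | balance=430192
6 | pay 67753 | balance=368461
7 | pay 67926 | balance=305693
8 | pay 57244 | balance=252728
9 | pay 69167 | balance=187099
10 | pay 68849 | balance=120869
11 | pay 72107 | balance=50454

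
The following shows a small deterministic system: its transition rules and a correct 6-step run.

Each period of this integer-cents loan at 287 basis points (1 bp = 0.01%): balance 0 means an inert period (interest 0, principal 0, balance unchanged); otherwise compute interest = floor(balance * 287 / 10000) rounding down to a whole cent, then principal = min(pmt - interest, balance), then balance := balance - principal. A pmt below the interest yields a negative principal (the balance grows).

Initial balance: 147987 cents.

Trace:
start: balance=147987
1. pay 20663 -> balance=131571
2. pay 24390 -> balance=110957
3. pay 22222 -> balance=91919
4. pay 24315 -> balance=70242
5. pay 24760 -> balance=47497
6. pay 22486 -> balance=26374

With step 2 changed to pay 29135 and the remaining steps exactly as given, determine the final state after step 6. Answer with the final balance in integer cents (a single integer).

(re-executing from step 2 with the substitution; state before step 2: balance=131571)
2. pay 29135 -> balance=106212
3. pay 22222 -> balance=87038
4. pay 24315 -> balance=65220
5. pay 24760 -> balance=42331
6. pay 22486 -> balance=21059

21059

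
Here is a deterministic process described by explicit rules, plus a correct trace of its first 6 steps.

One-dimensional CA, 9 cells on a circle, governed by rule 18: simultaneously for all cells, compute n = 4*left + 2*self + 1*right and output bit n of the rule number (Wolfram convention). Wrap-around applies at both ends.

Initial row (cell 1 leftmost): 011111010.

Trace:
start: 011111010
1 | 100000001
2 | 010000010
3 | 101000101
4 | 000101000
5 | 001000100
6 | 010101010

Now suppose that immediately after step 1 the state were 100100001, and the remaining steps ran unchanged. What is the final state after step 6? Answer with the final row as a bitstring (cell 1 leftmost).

state after step 1 := 100100001
2 | 011010010
3 | 100001101
4 | 010010000
5 | 101101000
6 | 000000101

000000101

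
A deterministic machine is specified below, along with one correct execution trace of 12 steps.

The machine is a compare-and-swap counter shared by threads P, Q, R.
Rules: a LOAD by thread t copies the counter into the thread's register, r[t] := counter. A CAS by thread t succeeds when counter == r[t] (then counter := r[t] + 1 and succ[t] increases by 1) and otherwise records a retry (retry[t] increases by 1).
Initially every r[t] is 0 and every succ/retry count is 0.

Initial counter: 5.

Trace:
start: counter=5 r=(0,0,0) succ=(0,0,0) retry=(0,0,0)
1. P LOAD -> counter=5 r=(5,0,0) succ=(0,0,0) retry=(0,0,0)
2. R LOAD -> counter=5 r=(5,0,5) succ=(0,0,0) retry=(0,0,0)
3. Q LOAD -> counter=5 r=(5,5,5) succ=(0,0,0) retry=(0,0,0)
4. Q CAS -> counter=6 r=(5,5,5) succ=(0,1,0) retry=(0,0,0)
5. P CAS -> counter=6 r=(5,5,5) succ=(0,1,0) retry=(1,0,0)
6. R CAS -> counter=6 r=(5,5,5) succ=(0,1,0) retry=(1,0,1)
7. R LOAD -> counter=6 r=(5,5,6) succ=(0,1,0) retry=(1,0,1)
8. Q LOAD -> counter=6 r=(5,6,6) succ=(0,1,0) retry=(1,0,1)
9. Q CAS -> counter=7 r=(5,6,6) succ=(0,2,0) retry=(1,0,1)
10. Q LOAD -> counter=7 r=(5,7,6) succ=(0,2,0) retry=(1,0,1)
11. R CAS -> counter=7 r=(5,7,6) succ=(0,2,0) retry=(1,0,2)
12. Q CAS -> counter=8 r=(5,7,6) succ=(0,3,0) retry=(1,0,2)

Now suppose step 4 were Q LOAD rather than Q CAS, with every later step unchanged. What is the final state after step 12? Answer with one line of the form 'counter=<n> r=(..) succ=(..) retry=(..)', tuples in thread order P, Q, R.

counter=8 r=(5,7,6) succ=(1,2,0) retry=(0,0,2)

(re-executing from step 4 with the substitution; state before step 4: counter=5 r=(5,5,5) succ=(0,0,0) retry=(0,0,0))
4. Q LOAD -> counter=5 r=(5,5,5) succ=(0,0,0) retry=(0,0,0)
5. P CAS -> counter=6 r=(5,5,5) succ=(1,0,0) retry=(0,0,0)
6. R CAS -> counter=6 r=(5,5,5) succ=(1,0,0) retry=(0,0,1)
7. R LOAD -> counter=6 r=(5,5,6) succ=(1,0,0) retry=(0,0,1)
8. Q LOAD -> counter=6 r=(5,6,6) succ=(1,0,0) retry=(0,0,1)
9. Q CAS -> counter=7 r=(5,6,6) succ=(1,1,0) retry=(0,0,1)
10. Q LOAD -> counter=7 r=(5,7,6) succ=(1,1,0) retry=(0,0,1)
11. R CAS -> counter=7 r=(5,7,6) succ=(1,1,0) retry=(0,0,2)
12. Q CAS -> counter=8 r=(5,7,6) succ=(1,2,0) retry=(0,0,2)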